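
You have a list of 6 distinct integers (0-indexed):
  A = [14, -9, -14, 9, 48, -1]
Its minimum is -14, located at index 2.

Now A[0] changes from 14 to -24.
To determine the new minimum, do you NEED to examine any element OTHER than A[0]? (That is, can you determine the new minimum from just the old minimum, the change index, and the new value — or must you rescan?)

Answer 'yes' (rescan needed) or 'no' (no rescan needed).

Old min = -14 at index 2
Change at index 0: 14 -> -24
Index 0 was NOT the min. New min = min(-14, -24). No rescan of other elements needed.
Needs rescan: no

Answer: no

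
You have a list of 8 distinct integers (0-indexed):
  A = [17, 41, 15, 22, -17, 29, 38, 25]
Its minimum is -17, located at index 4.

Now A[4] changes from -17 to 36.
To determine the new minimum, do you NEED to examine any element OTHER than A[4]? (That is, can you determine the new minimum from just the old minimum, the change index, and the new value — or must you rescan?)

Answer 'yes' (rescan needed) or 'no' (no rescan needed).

Answer: yes

Derivation:
Old min = -17 at index 4
Change at index 4: -17 -> 36
Index 4 WAS the min and new value 36 > old min -17. Must rescan other elements to find the new min.
Needs rescan: yes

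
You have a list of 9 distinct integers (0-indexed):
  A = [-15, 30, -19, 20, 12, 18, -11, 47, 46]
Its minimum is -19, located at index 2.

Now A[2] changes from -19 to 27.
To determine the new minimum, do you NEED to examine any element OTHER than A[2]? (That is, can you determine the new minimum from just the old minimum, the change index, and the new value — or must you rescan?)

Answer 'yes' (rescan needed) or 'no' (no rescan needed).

Old min = -19 at index 2
Change at index 2: -19 -> 27
Index 2 WAS the min and new value 27 > old min -19. Must rescan other elements to find the new min.
Needs rescan: yes

Answer: yes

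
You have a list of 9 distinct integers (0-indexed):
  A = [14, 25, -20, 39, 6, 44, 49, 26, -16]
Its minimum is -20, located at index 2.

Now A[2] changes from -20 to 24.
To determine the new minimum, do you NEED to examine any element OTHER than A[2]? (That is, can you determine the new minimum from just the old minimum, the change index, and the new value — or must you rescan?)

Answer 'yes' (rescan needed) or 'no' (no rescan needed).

Answer: yes

Derivation:
Old min = -20 at index 2
Change at index 2: -20 -> 24
Index 2 WAS the min and new value 24 > old min -20. Must rescan other elements to find the new min.
Needs rescan: yes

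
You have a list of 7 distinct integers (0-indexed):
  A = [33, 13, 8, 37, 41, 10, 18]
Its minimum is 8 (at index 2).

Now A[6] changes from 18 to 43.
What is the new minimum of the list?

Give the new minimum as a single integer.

Old min = 8 (at index 2)
Change: A[6] 18 -> 43
Changed element was NOT the old min.
  New min = min(old_min, new_val) = min(8, 43) = 8

Answer: 8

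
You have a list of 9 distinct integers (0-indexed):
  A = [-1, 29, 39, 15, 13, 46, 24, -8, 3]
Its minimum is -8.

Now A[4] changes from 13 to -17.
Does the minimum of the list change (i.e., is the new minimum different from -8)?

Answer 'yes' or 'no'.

Old min = -8
Change: A[4] 13 -> -17
Changed element was NOT the min; min changes only if -17 < -8.
New min = -17; changed? yes

Answer: yes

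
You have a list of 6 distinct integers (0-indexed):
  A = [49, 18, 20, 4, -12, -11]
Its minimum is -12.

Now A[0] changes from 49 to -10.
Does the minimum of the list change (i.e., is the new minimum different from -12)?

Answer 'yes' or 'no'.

Answer: no

Derivation:
Old min = -12
Change: A[0] 49 -> -10
Changed element was NOT the min; min changes only if -10 < -12.
New min = -12; changed? no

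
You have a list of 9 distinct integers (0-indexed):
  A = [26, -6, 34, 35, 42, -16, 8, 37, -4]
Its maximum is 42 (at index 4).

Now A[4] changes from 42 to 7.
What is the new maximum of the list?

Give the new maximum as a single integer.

Old max = 42 (at index 4)
Change: A[4] 42 -> 7
Changed element WAS the max -> may need rescan.
  Max of remaining elements: 37
  New max = max(7, 37) = 37

Answer: 37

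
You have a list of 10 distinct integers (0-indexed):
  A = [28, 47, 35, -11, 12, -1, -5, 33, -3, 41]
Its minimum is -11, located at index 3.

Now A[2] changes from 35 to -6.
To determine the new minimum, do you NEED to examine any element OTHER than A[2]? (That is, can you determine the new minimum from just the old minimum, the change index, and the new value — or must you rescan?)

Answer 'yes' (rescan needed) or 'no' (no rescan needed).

Answer: no

Derivation:
Old min = -11 at index 3
Change at index 2: 35 -> -6
Index 2 was NOT the min. New min = min(-11, -6). No rescan of other elements needed.
Needs rescan: no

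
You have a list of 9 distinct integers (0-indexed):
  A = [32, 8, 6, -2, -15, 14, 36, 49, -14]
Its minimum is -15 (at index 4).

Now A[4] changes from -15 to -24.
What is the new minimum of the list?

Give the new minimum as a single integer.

Old min = -15 (at index 4)
Change: A[4] -15 -> -24
Changed element WAS the min. Need to check: is -24 still <= all others?
  Min of remaining elements: -14
  New min = min(-24, -14) = -24

Answer: -24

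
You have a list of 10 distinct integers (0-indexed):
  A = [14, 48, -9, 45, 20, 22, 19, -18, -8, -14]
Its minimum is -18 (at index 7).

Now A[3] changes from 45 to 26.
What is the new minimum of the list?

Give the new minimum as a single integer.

Answer: -18

Derivation:
Old min = -18 (at index 7)
Change: A[3] 45 -> 26
Changed element was NOT the old min.
  New min = min(old_min, new_val) = min(-18, 26) = -18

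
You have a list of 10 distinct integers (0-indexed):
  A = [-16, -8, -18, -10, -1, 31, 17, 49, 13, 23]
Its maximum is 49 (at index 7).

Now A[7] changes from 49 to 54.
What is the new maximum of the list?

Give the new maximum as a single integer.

Answer: 54

Derivation:
Old max = 49 (at index 7)
Change: A[7] 49 -> 54
Changed element WAS the max -> may need rescan.
  Max of remaining elements: 31
  New max = max(54, 31) = 54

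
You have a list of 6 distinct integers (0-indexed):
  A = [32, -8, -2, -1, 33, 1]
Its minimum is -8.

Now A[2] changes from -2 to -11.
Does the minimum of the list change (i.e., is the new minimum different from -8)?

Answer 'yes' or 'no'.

Answer: yes

Derivation:
Old min = -8
Change: A[2] -2 -> -11
Changed element was NOT the min; min changes only if -11 < -8.
New min = -11; changed? yes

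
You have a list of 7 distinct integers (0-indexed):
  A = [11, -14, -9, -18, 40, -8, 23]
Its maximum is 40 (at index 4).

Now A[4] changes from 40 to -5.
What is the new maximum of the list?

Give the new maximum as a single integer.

Old max = 40 (at index 4)
Change: A[4] 40 -> -5
Changed element WAS the max -> may need rescan.
  Max of remaining elements: 23
  New max = max(-5, 23) = 23

Answer: 23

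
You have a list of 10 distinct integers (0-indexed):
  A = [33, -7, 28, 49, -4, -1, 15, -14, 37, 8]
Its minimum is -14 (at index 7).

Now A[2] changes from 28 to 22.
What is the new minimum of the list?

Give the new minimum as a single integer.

Answer: -14

Derivation:
Old min = -14 (at index 7)
Change: A[2] 28 -> 22
Changed element was NOT the old min.
  New min = min(old_min, new_val) = min(-14, 22) = -14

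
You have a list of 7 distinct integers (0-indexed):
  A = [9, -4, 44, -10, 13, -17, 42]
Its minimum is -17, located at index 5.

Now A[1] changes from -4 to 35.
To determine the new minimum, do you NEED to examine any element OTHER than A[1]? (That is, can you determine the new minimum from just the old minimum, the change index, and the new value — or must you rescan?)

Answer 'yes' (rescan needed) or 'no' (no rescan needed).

Old min = -17 at index 5
Change at index 1: -4 -> 35
Index 1 was NOT the min. New min = min(-17, 35). No rescan of other elements needed.
Needs rescan: no

Answer: no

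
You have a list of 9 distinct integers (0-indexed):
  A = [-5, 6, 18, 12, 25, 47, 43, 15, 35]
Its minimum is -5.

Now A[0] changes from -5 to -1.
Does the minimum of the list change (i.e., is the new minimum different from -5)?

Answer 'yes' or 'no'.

Answer: yes

Derivation:
Old min = -5
Change: A[0] -5 -> -1
Changed element was the min; new min must be rechecked.
New min = -1; changed? yes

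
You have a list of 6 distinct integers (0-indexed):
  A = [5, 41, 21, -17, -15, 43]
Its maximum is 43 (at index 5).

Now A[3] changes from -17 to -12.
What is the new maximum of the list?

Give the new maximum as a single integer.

Old max = 43 (at index 5)
Change: A[3] -17 -> -12
Changed element was NOT the old max.
  New max = max(old_max, new_val) = max(43, -12) = 43

Answer: 43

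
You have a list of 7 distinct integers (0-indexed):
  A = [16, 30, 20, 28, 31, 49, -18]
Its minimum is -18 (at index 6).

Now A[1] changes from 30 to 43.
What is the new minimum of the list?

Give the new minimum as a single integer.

Old min = -18 (at index 6)
Change: A[1] 30 -> 43
Changed element was NOT the old min.
  New min = min(old_min, new_val) = min(-18, 43) = -18

Answer: -18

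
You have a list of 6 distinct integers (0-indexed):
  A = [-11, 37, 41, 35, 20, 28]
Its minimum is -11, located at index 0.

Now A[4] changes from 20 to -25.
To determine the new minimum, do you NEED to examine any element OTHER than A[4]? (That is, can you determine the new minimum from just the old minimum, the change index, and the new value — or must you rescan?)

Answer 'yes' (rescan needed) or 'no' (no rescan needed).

Old min = -11 at index 0
Change at index 4: 20 -> -25
Index 4 was NOT the min. New min = min(-11, -25). No rescan of other elements needed.
Needs rescan: no

Answer: no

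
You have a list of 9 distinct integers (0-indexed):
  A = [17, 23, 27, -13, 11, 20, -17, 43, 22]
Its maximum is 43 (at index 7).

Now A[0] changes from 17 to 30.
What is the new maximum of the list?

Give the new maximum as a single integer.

Answer: 43

Derivation:
Old max = 43 (at index 7)
Change: A[0] 17 -> 30
Changed element was NOT the old max.
  New max = max(old_max, new_val) = max(43, 30) = 43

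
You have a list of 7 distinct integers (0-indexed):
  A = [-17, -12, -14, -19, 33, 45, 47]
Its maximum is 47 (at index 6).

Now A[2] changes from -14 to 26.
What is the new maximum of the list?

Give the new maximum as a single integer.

Old max = 47 (at index 6)
Change: A[2] -14 -> 26
Changed element was NOT the old max.
  New max = max(old_max, new_val) = max(47, 26) = 47

Answer: 47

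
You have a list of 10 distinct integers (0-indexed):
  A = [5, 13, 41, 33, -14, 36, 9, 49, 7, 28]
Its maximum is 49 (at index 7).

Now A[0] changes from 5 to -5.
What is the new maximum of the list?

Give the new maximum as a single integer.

Answer: 49

Derivation:
Old max = 49 (at index 7)
Change: A[0] 5 -> -5
Changed element was NOT the old max.
  New max = max(old_max, new_val) = max(49, -5) = 49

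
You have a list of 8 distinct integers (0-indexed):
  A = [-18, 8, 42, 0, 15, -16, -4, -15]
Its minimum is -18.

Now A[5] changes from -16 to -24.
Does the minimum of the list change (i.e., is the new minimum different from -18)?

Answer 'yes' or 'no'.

Old min = -18
Change: A[5] -16 -> -24
Changed element was NOT the min; min changes only if -24 < -18.
New min = -24; changed? yes

Answer: yes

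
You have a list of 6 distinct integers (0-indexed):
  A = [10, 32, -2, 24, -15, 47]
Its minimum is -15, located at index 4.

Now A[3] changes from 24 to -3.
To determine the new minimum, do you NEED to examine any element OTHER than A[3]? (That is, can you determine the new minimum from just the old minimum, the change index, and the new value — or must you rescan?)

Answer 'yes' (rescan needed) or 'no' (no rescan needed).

Answer: no

Derivation:
Old min = -15 at index 4
Change at index 3: 24 -> -3
Index 3 was NOT the min. New min = min(-15, -3). No rescan of other elements needed.
Needs rescan: no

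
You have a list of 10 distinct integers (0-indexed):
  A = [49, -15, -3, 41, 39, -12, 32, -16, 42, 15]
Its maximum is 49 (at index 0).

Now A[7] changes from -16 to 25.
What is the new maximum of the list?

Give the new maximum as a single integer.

Old max = 49 (at index 0)
Change: A[7] -16 -> 25
Changed element was NOT the old max.
  New max = max(old_max, new_val) = max(49, 25) = 49

Answer: 49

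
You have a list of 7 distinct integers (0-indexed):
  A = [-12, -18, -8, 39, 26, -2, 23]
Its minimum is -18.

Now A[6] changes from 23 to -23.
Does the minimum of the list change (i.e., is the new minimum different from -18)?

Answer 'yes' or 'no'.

Old min = -18
Change: A[6] 23 -> -23
Changed element was NOT the min; min changes only if -23 < -18.
New min = -23; changed? yes

Answer: yes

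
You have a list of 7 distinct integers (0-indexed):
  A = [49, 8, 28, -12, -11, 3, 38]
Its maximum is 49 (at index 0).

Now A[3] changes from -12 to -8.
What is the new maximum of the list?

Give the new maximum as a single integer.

Old max = 49 (at index 0)
Change: A[3] -12 -> -8
Changed element was NOT the old max.
  New max = max(old_max, new_val) = max(49, -8) = 49

Answer: 49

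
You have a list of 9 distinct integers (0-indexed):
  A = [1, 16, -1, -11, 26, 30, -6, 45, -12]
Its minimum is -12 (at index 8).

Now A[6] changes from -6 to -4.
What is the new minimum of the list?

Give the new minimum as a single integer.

Old min = -12 (at index 8)
Change: A[6] -6 -> -4
Changed element was NOT the old min.
  New min = min(old_min, new_val) = min(-12, -4) = -12

Answer: -12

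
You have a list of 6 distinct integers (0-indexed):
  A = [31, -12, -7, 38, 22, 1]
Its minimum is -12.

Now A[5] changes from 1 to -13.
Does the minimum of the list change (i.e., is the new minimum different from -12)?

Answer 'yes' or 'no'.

Old min = -12
Change: A[5] 1 -> -13
Changed element was NOT the min; min changes only if -13 < -12.
New min = -13; changed? yes

Answer: yes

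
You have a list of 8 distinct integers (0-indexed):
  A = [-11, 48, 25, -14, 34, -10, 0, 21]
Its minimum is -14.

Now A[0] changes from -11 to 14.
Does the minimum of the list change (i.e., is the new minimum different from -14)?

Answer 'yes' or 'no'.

Old min = -14
Change: A[0] -11 -> 14
Changed element was NOT the min; min changes only if 14 < -14.
New min = -14; changed? no

Answer: no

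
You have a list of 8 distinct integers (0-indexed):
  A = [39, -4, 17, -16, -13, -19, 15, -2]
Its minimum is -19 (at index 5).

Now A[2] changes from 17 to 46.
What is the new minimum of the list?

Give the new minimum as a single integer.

Answer: -19

Derivation:
Old min = -19 (at index 5)
Change: A[2] 17 -> 46
Changed element was NOT the old min.
  New min = min(old_min, new_val) = min(-19, 46) = -19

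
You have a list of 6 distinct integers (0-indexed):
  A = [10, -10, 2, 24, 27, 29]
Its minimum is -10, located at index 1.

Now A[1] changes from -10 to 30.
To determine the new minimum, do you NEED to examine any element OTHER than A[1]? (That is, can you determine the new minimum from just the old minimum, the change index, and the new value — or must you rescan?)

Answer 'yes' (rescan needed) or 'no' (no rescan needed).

Old min = -10 at index 1
Change at index 1: -10 -> 30
Index 1 WAS the min and new value 30 > old min -10. Must rescan other elements to find the new min.
Needs rescan: yes

Answer: yes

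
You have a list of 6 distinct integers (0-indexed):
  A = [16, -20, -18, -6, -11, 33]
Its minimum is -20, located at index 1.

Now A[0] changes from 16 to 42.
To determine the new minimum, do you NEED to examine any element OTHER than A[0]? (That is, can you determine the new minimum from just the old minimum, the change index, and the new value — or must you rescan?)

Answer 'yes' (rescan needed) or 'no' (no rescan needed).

Old min = -20 at index 1
Change at index 0: 16 -> 42
Index 0 was NOT the min. New min = min(-20, 42). No rescan of other elements needed.
Needs rescan: no

Answer: no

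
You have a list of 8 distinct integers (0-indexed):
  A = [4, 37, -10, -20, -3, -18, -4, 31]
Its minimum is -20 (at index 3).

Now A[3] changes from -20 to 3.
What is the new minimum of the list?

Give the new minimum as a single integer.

Answer: -18

Derivation:
Old min = -20 (at index 3)
Change: A[3] -20 -> 3
Changed element WAS the min. Need to check: is 3 still <= all others?
  Min of remaining elements: -18
  New min = min(3, -18) = -18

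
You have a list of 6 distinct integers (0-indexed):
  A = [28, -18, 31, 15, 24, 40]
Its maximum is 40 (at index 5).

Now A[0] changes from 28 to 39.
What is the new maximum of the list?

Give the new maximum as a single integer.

Old max = 40 (at index 5)
Change: A[0] 28 -> 39
Changed element was NOT the old max.
  New max = max(old_max, new_val) = max(40, 39) = 40

Answer: 40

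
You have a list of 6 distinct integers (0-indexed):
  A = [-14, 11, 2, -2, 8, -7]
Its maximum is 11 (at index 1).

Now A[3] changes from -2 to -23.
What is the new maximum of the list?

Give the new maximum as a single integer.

Answer: 11

Derivation:
Old max = 11 (at index 1)
Change: A[3] -2 -> -23
Changed element was NOT the old max.
  New max = max(old_max, new_val) = max(11, -23) = 11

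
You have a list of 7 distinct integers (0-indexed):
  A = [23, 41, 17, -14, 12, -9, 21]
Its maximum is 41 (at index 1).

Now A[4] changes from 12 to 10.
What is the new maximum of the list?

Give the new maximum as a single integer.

Answer: 41

Derivation:
Old max = 41 (at index 1)
Change: A[4] 12 -> 10
Changed element was NOT the old max.
  New max = max(old_max, new_val) = max(41, 10) = 41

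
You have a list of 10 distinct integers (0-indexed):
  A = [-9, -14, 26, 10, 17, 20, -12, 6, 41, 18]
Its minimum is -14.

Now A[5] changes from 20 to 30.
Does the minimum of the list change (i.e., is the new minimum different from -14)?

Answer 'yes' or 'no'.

Old min = -14
Change: A[5] 20 -> 30
Changed element was NOT the min; min changes only if 30 < -14.
New min = -14; changed? no

Answer: no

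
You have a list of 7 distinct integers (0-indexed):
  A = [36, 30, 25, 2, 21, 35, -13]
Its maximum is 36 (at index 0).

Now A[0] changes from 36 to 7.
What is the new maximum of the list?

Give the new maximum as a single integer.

Answer: 35

Derivation:
Old max = 36 (at index 0)
Change: A[0] 36 -> 7
Changed element WAS the max -> may need rescan.
  Max of remaining elements: 35
  New max = max(7, 35) = 35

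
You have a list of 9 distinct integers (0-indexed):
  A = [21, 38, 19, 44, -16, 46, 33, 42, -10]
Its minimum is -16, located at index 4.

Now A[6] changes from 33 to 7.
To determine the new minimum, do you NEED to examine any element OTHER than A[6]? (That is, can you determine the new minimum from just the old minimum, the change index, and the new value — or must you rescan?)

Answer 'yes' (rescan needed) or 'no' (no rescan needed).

Old min = -16 at index 4
Change at index 6: 33 -> 7
Index 6 was NOT the min. New min = min(-16, 7). No rescan of other elements needed.
Needs rescan: no

Answer: no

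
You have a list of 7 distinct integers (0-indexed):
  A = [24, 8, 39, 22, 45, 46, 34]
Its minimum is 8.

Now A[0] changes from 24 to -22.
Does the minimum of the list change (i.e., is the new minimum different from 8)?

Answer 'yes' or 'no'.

Answer: yes

Derivation:
Old min = 8
Change: A[0] 24 -> -22
Changed element was NOT the min; min changes only if -22 < 8.
New min = -22; changed? yes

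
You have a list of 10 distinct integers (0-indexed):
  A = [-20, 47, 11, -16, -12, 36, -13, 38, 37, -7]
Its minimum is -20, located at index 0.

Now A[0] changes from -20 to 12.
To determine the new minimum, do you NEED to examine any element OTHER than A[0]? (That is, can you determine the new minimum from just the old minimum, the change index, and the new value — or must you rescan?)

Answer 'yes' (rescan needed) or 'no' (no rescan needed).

Old min = -20 at index 0
Change at index 0: -20 -> 12
Index 0 WAS the min and new value 12 > old min -20. Must rescan other elements to find the new min.
Needs rescan: yes

Answer: yes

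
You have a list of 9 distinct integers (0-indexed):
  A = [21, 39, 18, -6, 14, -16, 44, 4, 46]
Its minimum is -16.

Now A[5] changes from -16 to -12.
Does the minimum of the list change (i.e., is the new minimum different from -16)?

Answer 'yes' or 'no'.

Old min = -16
Change: A[5] -16 -> -12
Changed element was the min; new min must be rechecked.
New min = -12; changed? yes

Answer: yes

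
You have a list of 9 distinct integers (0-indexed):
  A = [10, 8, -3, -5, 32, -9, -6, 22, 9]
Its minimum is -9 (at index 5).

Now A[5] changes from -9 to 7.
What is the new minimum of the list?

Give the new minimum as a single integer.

Answer: -6

Derivation:
Old min = -9 (at index 5)
Change: A[5] -9 -> 7
Changed element WAS the min. Need to check: is 7 still <= all others?
  Min of remaining elements: -6
  New min = min(7, -6) = -6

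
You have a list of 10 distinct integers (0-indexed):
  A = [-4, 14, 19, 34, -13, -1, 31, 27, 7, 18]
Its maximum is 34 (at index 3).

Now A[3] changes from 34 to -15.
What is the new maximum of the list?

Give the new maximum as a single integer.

Old max = 34 (at index 3)
Change: A[3] 34 -> -15
Changed element WAS the max -> may need rescan.
  Max of remaining elements: 31
  New max = max(-15, 31) = 31

Answer: 31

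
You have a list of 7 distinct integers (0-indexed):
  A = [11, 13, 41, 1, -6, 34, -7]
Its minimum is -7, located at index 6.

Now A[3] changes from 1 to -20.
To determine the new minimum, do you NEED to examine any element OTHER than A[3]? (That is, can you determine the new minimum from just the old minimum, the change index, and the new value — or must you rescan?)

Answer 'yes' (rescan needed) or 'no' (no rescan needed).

Answer: no

Derivation:
Old min = -7 at index 6
Change at index 3: 1 -> -20
Index 3 was NOT the min. New min = min(-7, -20). No rescan of other elements needed.
Needs rescan: no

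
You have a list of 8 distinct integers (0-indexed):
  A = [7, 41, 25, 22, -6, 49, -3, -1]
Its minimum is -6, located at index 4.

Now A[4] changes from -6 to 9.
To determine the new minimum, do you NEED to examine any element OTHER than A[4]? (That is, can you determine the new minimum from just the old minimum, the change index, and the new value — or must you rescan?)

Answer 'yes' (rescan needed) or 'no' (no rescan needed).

Old min = -6 at index 4
Change at index 4: -6 -> 9
Index 4 WAS the min and new value 9 > old min -6. Must rescan other elements to find the new min.
Needs rescan: yes

Answer: yes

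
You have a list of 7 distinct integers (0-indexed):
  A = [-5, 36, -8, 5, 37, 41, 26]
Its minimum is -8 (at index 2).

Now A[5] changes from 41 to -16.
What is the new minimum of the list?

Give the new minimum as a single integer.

Old min = -8 (at index 2)
Change: A[5] 41 -> -16
Changed element was NOT the old min.
  New min = min(old_min, new_val) = min(-8, -16) = -16

Answer: -16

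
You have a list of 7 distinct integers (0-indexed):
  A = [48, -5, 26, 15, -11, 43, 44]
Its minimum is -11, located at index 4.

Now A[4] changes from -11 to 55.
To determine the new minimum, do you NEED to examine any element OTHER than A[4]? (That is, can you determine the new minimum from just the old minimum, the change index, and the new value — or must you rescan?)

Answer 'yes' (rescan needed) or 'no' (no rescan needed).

Old min = -11 at index 4
Change at index 4: -11 -> 55
Index 4 WAS the min and new value 55 > old min -11. Must rescan other elements to find the new min.
Needs rescan: yes

Answer: yes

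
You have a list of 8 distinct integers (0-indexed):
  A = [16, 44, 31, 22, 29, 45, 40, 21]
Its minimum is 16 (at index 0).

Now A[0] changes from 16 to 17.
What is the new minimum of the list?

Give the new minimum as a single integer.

Answer: 17

Derivation:
Old min = 16 (at index 0)
Change: A[0] 16 -> 17
Changed element WAS the min. Need to check: is 17 still <= all others?
  Min of remaining elements: 21
  New min = min(17, 21) = 17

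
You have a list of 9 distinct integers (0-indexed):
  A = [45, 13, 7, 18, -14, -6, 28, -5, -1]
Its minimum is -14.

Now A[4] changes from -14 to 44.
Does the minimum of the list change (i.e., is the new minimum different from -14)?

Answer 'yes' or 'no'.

Old min = -14
Change: A[4] -14 -> 44
Changed element was the min; new min must be rechecked.
New min = -6; changed? yes

Answer: yes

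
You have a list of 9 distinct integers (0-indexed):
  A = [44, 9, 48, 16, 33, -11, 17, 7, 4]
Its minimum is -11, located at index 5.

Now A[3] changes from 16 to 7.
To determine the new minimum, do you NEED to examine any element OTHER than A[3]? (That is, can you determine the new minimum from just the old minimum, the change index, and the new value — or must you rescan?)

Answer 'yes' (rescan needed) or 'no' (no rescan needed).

Answer: no

Derivation:
Old min = -11 at index 5
Change at index 3: 16 -> 7
Index 3 was NOT the min. New min = min(-11, 7). No rescan of other elements needed.
Needs rescan: no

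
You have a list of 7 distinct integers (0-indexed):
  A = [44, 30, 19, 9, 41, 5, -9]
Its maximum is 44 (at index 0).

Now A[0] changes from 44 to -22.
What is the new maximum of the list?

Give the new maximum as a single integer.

Answer: 41

Derivation:
Old max = 44 (at index 0)
Change: A[0] 44 -> -22
Changed element WAS the max -> may need rescan.
  Max of remaining elements: 41
  New max = max(-22, 41) = 41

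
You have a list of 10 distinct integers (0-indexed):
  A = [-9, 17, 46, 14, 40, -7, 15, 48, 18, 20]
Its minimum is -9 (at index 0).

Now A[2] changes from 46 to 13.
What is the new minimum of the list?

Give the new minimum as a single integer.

Answer: -9

Derivation:
Old min = -9 (at index 0)
Change: A[2] 46 -> 13
Changed element was NOT the old min.
  New min = min(old_min, new_val) = min(-9, 13) = -9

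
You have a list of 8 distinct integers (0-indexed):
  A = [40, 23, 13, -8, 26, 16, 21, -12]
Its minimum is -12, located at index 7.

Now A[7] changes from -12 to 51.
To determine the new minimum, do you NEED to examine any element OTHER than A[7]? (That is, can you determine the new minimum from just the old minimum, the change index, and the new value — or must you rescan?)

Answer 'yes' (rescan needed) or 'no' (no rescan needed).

Answer: yes

Derivation:
Old min = -12 at index 7
Change at index 7: -12 -> 51
Index 7 WAS the min and new value 51 > old min -12. Must rescan other elements to find the new min.
Needs rescan: yes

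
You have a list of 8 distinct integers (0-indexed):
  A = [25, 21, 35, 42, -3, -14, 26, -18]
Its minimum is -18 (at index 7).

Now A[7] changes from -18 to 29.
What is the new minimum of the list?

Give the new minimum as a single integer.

Answer: -14

Derivation:
Old min = -18 (at index 7)
Change: A[7] -18 -> 29
Changed element WAS the min. Need to check: is 29 still <= all others?
  Min of remaining elements: -14
  New min = min(29, -14) = -14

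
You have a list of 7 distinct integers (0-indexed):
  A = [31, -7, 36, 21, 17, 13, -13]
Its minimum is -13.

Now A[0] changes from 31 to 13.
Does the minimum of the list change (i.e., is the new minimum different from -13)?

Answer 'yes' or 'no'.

Old min = -13
Change: A[0] 31 -> 13
Changed element was NOT the min; min changes only if 13 < -13.
New min = -13; changed? no

Answer: no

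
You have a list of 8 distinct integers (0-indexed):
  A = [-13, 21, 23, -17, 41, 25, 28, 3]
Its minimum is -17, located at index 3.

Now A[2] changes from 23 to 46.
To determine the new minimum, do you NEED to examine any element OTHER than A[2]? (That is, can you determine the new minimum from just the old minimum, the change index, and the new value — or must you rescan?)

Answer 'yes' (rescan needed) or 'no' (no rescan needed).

Answer: no

Derivation:
Old min = -17 at index 3
Change at index 2: 23 -> 46
Index 2 was NOT the min. New min = min(-17, 46). No rescan of other elements needed.
Needs rescan: no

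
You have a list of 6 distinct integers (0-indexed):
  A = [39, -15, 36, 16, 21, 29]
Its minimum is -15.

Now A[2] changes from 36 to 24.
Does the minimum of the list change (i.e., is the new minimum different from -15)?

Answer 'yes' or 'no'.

Old min = -15
Change: A[2] 36 -> 24
Changed element was NOT the min; min changes only if 24 < -15.
New min = -15; changed? no

Answer: no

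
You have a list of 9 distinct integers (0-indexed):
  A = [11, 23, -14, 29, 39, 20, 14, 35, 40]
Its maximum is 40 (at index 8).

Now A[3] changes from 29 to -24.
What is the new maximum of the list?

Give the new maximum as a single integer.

Old max = 40 (at index 8)
Change: A[3] 29 -> -24
Changed element was NOT the old max.
  New max = max(old_max, new_val) = max(40, -24) = 40

Answer: 40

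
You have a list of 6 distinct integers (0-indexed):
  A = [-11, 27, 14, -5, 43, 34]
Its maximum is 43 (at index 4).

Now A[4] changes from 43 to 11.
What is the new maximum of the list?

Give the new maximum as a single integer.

Old max = 43 (at index 4)
Change: A[4] 43 -> 11
Changed element WAS the max -> may need rescan.
  Max of remaining elements: 34
  New max = max(11, 34) = 34

Answer: 34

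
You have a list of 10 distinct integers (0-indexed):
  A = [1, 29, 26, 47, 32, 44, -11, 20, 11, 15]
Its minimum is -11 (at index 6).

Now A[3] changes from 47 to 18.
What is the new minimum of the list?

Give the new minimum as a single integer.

Answer: -11

Derivation:
Old min = -11 (at index 6)
Change: A[3] 47 -> 18
Changed element was NOT the old min.
  New min = min(old_min, new_val) = min(-11, 18) = -11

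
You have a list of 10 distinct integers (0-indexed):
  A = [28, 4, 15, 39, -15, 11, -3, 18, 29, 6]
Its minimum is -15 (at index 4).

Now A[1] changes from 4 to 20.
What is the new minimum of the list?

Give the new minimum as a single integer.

Answer: -15

Derivation:
Old min = -15 (at index 4)
Change: A[1] 4 -> 20
Changed element was NOT the old min.
  New min = min(old_min, new_val) = min(-15, 20) = -15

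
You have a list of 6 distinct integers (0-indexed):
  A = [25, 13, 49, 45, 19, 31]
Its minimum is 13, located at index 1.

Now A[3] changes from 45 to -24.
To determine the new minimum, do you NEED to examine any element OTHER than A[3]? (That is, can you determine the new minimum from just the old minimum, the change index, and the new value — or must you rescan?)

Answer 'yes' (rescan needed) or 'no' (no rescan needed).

Old min = 13 at index 1
Change at index 3: 45 -> -24
Index 3 was NOT the min. New min = min(13, -24). No rescan of other elements needed.
Needs rescan: no

Answer: no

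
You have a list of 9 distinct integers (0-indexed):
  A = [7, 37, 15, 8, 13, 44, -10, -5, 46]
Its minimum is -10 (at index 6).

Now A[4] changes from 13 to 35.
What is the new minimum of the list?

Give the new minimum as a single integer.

Answer: -10

Derivation:
Old min = -10 (at index 6)
Change: A[4] 13 -> 35
Changed element was NOT the old min.
  New min = min(old_min, new_val) = min(-10, 35) = -10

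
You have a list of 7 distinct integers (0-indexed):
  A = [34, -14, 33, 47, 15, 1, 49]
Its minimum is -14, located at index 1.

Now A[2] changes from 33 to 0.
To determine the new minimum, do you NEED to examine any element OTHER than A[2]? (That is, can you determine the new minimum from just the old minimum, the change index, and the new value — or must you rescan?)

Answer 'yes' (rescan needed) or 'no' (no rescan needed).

Old min = -14 at index 1
Change at index 2: 33 -> 0
Index 2 was NOT the min. New min = min(-14, 0). No rescan of other elements needed.
Needs rescan: no

Answer: no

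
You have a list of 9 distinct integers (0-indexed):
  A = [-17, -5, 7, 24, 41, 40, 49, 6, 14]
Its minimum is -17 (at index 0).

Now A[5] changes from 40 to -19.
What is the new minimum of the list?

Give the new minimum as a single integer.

Old min = -17 (at index 0)
Change: A[5] 40 -> -19
Changed element was NOT the old min.
  New min = min(old_min, new_val) = min(-17, -19) = -19

Answer: -19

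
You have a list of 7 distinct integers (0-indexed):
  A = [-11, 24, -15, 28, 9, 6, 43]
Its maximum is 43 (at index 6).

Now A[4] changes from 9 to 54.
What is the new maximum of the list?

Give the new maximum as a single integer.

Old max = 43 (at index 6)
Change: A[4] 9 -> 54
Changed element was NOT the old max.
  New max = max(old_max, new_val) = max(43, 54) = 54

Answer: 54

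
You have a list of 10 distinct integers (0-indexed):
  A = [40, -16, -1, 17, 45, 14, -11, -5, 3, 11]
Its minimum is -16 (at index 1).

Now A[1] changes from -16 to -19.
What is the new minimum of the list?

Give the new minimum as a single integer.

Answer: -19

Derivation:
Old min = -16 (at index 1)
Change: A[1] -16 -> -19
Changed element WAS the min. Need to check: is -19 still <= all others?
  Min of remaining elements: -11
  New min = min(-19, -11) = -19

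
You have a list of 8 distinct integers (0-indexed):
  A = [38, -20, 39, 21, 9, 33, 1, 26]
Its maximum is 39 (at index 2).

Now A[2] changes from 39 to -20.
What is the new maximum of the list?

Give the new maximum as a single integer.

Old max = 39 (at index 2)
Change: A[2] 39 -> -20
Changed element WAS the max -> may need rescan.
  Max of remaining elements: 38
  New max = max(-20, 38) = 38

Answer: 38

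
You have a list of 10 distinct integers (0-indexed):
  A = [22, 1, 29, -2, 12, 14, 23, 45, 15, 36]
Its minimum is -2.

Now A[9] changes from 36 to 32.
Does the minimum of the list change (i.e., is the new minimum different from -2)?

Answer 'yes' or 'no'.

Answer: no

Derivation:
Old min = -2
Change: A[9] 36 -> 32
Changed element was NOT the min; min changes only if 32 < -2.
New min = -2; changed? no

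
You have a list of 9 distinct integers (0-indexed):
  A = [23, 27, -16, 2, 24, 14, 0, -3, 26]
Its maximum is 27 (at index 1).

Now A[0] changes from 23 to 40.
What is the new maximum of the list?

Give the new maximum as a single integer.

Old max = 27 (at index 1)
Change: A[0] 23 -> 40
Changed element was NOT the old max.
  New max = max(old_max, new_val) = max(27, 40) = 40

Answer: 40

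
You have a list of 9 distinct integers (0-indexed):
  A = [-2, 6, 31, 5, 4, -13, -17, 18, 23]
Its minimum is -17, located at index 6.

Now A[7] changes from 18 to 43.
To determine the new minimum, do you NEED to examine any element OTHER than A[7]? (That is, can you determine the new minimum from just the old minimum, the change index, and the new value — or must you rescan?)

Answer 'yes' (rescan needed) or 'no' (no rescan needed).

Old min = -17 at index 6
Change at index 7: 18 -> 43
Index 7 was NOT the min. New min = min(-17, 43). No rescan of other elements needed.
Needs rescan: no

Answer: no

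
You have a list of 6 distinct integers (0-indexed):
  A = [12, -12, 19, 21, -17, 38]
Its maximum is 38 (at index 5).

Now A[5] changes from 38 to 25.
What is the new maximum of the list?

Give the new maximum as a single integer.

Old max = 38 (at index 5)
Change: A[5] 38 -> 25
Changed element WAS the max -> may need rescan.
  Max of remaining elements: 21
  New max = max(25, 21) = 25

Answer: 25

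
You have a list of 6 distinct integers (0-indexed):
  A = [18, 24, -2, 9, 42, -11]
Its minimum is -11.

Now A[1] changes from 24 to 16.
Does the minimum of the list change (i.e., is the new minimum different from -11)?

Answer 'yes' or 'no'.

Old min = -11
Change: A[1] 24 -> 16
Changed element was NOT the min; min changes only if 16 < -11.
New min = -11; changed? no

Answer: no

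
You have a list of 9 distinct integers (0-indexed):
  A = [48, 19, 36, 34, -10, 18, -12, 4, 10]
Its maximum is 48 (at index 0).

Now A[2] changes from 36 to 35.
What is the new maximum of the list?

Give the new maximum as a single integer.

Old max = 48 (at index 0)
Change: A[2] 36 -> 35
Changed element was NOT the old max.
  New max = max(old_max, new_val) = max(48, 35) = 48

Answer: 48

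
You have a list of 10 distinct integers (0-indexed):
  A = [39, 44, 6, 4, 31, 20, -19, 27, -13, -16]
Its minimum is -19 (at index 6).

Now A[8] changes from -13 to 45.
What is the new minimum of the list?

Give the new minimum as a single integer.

Answer: -19

Derivation:
Old min = -19 (at index 6)
Change: A[8] -13 -> 45
Changed element was NOT the old min.
  New min = min(old_min, new_val) = min(-19, 45) = -19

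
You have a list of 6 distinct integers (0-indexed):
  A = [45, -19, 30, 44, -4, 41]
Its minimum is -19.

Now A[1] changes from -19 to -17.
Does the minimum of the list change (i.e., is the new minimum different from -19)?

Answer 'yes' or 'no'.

Old min = -19
Change: A[1] -19 -> -17
Changed element was the min; new min must be rechecked.
New min = -17; changed? yes

Answer: yes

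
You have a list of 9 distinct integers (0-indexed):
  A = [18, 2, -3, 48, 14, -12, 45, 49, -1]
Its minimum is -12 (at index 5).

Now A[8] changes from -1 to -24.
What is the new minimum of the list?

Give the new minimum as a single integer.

Answer: -24

Derivation:
Old min = -12 (at index 5)
Change: A[8] -1 -> -24
Changed element was NOT the old min.
  New min = min(old_min, new_val) = min(-12, -24) = -24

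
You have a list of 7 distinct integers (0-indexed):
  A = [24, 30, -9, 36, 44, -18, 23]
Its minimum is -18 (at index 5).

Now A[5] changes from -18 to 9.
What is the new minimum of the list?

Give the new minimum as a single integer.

Old min = -18 (at index 5)
Change: A[5] -18 -> 9
Changed element WAS the min. Need to check: is 9 still <= all others?
  Min of remaining elements: -9
  New min = min(9, -9) = -9

Answer: -9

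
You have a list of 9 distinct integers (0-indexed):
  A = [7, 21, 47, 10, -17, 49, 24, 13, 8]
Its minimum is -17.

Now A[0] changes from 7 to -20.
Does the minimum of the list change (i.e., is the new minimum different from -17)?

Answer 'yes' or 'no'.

Old min = -17
Change: A[0] 7 -> -20
Changed element was NOT the min; min changes only if -20 < -17.
New min = -20; changed? yes

Answer: yes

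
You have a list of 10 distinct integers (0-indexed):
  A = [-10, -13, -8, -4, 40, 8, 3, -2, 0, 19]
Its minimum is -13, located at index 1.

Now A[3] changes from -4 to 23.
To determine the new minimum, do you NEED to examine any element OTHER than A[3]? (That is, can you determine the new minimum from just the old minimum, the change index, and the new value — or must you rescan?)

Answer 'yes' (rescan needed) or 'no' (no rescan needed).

Old min = -13 at index 1
Change at index 3: -4 -> 23
Index 3 was NOT the min. New min = min(-13, 23). No rescan of other elements needed.
Needs rescan: no

Answer: no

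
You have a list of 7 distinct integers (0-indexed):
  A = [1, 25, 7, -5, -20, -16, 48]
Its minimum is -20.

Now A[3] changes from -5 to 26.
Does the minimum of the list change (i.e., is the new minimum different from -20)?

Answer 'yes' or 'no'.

Old min = -20
Change: A[3] -5 -> 26
Changed element was NOT the min; min changes only if 26 < -20.
New min = -20; changed? no

Answer: no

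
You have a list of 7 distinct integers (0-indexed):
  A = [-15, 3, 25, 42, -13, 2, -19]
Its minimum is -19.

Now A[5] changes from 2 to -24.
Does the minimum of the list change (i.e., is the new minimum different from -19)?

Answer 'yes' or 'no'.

Answer: yes

Derivation:
Old min = -19
Change: A[5] 2 -> -24
Changed element was NOT the min; min changes only if -24 < -19.
New min = -24; changed? yes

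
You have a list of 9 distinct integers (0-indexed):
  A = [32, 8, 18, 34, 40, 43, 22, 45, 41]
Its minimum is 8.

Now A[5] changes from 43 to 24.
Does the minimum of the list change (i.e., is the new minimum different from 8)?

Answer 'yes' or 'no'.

Answer: no

Derivation:
Old min = 8
Change: A[5] 43 -> 24
Changed element was NOT the min; min changes only if 24 < 8.
New min = 8; changed? no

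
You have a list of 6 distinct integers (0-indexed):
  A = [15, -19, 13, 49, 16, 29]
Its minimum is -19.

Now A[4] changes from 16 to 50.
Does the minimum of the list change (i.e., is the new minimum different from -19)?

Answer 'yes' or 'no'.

Answer: no

Derivation:
Old min = -19
Change: A[4] 16 -> 50
Changed element was NOT the min; min changes only if 50 < -19.
New min = -19; changed? no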